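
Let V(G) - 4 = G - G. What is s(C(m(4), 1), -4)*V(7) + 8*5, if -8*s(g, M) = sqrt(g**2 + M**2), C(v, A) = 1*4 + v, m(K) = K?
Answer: 40 - 2*sqrt(5) ≈ 35.528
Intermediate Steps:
V(G) = 4 (V(G) = 4 + (G - G) = 4 + 0 = 4)
C(v, A) = 4 + v
s(g, M) = -sqrt(M**2 + g**2)/8 (s(g, M) = -sqrt(g**2 + M**2)/8 = -sqrt(M**2 + g**2)/8)
s(C(m(4), 1), -4)*V(7) + 8*5 = -sqrt((-4)**2 + (4 + 4)**2)/8*4 + 8*5 = -sqrt(16 + 8**2)/8*4 + 40 = -sqrt(16 + 64)/8*4 + 40 = -sqrt(5)/2*4 + 40 = -2*sqrt(5) + 40 = 40 - 2*sqrt(5)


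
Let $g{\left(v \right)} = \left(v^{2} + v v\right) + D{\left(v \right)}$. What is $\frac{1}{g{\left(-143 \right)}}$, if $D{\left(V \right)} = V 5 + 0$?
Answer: $\frac{1}{40183} \approx 2.4886 \cdot 10^{-5}$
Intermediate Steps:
$D{\left(V \right)} = 5 V$ ($D{\left(V \right)} = 5 V + 0 = 5 V$)
$g{\left(v \right)} = 2 v^{2} + 5 v$ ($g{\left(v \right)} = \left(v^{2} + v v\right) + 5 v = \left(v^{2} + v^{2}\right) + 5 v = 2 v^{2} + 5 v$)
$\frac{1}{g{\left(-143 \right)}} = \frac{1}{\left(-143\right) \left(5 + 2 \left(-143\right)\right)} = \frac{1}{\left(-143\right) \left(5 - 286\right)} = \frac{1}{\left(-143\right) \left(-281\right)} = \frac{1}{40183}$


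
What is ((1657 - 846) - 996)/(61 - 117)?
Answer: 185/56 ≈ 3.3036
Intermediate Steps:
((1657 - 846) - 996)/(61 - 117) = (811 - 996)/(-56) = -185*(-1/56) = 185/56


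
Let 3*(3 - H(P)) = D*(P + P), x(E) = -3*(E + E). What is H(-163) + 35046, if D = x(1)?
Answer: 34397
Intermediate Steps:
x(E) = -6*E
D = -6 (D = -6*1 = -6)
H(P) = 3 + 4*P (H(P) = 3 - (-2)*(P + P) = 3 - (-2)*2*P = 3 - (-4)*P = 3 + 4*P)
H(-163) + 35046 = (3 + 4*(-163)) + 35046 = (3 - 652) + 35046 = -649 + 35046 = 34397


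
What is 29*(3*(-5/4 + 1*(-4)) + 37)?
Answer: 2465/4 ≈ 616.25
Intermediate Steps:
29*(3*(-5/4 + 1*(-4)) + 37) = 29*(3*(-5*¼ - 4) + 37) = 29*(3*(-5/4 - 4) + 37) = 29*(3*(-21/4) + 37) = 29*(-63/4 + 37) = 29*(85/4) = 2465/4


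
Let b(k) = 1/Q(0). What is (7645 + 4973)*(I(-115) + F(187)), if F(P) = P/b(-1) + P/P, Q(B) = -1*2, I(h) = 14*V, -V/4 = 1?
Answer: -5413122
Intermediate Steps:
V = -4 (V = -4*1 = -4)
I(h) = -56 (I(h) = 14*(-4) = -56)
Q(B) = -2
b(k) = -1/2 (b(k) = 1/(-2) = -1/2)
F(P) = 1 - 2*P (F(P) = P/(-1/2) + P/P = P*(-2) + 1 = -2*P + 1 = 1 - 2*P)
(7645 + 4973)*(I(-115) + F(187)) = (7645 + 4973)*(-56 + (1 - 2*187)) = 12618*(-56 + (1 - 374)) = 12618*(-56 - 373) = 12618*(-429) = -5413122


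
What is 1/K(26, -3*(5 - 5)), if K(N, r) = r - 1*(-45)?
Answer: 1/45 ≈ 0.022222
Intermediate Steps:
K(N, r) = 45 + r (K(N, r) = r + 45 = 45 + r)
1/K(26, -3*(5 - 5)) = 1/(45 - 3*(5 - 5)) = 1/(45 - 3*0) = 1/(45 + 0) = 1/45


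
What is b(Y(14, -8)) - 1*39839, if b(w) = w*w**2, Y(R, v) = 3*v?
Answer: -53663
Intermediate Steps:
b(w) = w**3
b(Y(14, -8)) - 1*39839 = (3*(-8))**3 - 1*39839 = (-24)**3 - 39839 = -13824 - 39839 = -53663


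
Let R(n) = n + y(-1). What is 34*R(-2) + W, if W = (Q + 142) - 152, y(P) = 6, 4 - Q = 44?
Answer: 86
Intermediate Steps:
Q = -40 (Q = 4 - 1*44 = 4 - 44 = -40)
W = -50 (W = (-40 + 142) - 152 = 102 - 152 = -50)
R(n) = 6 + n (R(n) = n + 6 = 6 + n)
34*R(-2) + W = 34*(6 - 2) - 50 = 34*4 - 50 = 136 - 50 = 86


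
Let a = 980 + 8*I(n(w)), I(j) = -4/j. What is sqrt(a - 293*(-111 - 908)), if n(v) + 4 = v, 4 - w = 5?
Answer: sqrt(7488835)/5 ≈ 547.31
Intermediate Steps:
w = -1 (w = 4 - 1*5 = 4 - 5 = -1)
n(v) = -4 + v
a = 4932/5 (a = 980 + 8*(-4/(-4 - 1)) = 980 + 8*(-4/(-5)) = 980 + 8*(-4*(-1/5)) = 980 + 8*(4/5) = 980 + 32/5 = 4932/5 ≈ 986.40)
sqrt(a - 293*(-111 - 908)) = sqrt(4932/5 - 293*(-111 - 908)) = sqrt(4932/5 - 293*(-1019)) = sqrt(4932/5 + 298567) = sqrt(1497767/5) = sqrt(7488835)/5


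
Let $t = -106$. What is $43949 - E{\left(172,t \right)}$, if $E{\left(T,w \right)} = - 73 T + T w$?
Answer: $74737$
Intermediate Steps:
$43949 - E{\left(172,t \right)} = 43949 - 172 \left(-73 - 106\right) = 43949 - 172 \left(-179\right) = 43949 - -30788 = 43949 + 30788 = 74737$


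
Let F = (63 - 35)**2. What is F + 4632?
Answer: 5416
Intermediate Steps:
F = 784 (F = 28**2 = 784)
F + 4632 = 784 + 4632 = 5416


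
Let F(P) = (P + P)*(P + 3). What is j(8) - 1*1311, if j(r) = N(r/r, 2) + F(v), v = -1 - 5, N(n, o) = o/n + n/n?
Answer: -1272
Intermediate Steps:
N(n, o) = 1 + o/n (N(n, o) = o/n + 1 = 1 + o/n)
v = -6
F(P) = 2*P*(3 + P) (F(P) = (2*P)*(3 + P) = 2*P*(3 + P))
j(r) = 39 (j(r) = (r/r + 2)/((r/r)) + 2*(-6)*(3 - 6) = (1 + 2)/1 + 2*(-6)*(-3) = 1*3 + 36 = 3 + 36 = 39)
j(8) - 1*1311 = 39 - 1*1311 = 39 - 1311 = -1272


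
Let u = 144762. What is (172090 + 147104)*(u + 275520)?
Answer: 134151492708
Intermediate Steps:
(172090 + 147104)*(u + 275520) = (172090 + 147104)*(144762 + 275520) = 319194*420282 = 134151492708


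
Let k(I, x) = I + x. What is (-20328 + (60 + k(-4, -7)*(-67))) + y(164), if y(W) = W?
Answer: -19367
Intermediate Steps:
(-20328 + (60 + k(-4, -7)*(-67))) + y(164) = (-20328 + (60 + (-4 - 7)*(-67))) + 164 = (-20328 + (60 - 11*(-67))) + 164 = (-20328 + (60 + 737)) + 164 = (-20328 + 797) + 164 = -19531 + 164 = -19367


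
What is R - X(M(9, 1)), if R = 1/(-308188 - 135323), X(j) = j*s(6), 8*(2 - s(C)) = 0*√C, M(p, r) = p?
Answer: -7983199/443511 ≈ -18.000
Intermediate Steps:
s(C) = 2 (s(C) = 2 - 0*√C = 2 - ⅛*0 = 2 + 0 = 2)
X(j) = 2*j (X(j) = j*2 = 2*j)
R = -1/443511 (R = 1/(-443511) = -1/443511 ≈ -2.2547e-6)
R - X(M(9, 1)) = -1/443511 - 2*9 = -1/443511 - 1*18 = -1/443511 - 18 = -7983199/443511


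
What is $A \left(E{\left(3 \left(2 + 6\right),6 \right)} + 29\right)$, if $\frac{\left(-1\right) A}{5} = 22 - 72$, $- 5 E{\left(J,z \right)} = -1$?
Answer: $7300$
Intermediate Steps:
$E{\left(J,z \right)} = \frac{1}{5}$ ($E{\left(J,z \right)} = \left(- \frac{1}{5}\right) \left(-1\right) = \frac{1}{5}$)
$A = 250$ ($A = - 5 \left(22 - 72\right) = \left(-5\right) \left(-50\right) = 250$)
$A \left(E{\left(3 \left(2 + 6\right),6 \right)} + 29\right) = 250 \left(\frac{1}{5} + 29\right) = 250 \cdot \frac{146}{5} = 7300$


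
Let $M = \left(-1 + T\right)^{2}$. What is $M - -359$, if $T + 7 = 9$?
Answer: $360$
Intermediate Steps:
$T = 2$ ($T = -7 + 9 = 2$)
$M = 1$ ($M = \left(-1 + 2\right)^{2} = 1^{2} = 1$)
$M - -359 = 1 - -359 = 1 + 359 = 360$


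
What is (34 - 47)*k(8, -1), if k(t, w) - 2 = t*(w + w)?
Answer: 182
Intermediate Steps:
k(t, w) = 2 + 2*t*w (k(t, w) = 2 + t*(w + w) = 2 + t*(2*w) = 2 + 2*t*w)
(34 - 47)*k(8, -1) = (34 - 47)*(2 + 2*8*(-1)) = -13*(2 - 16) = -13*(-14) = 182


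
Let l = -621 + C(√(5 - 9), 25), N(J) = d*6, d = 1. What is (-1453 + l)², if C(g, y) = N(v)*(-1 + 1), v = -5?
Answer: 4301476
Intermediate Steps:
N(J) = 6 (N(J) = 1*6 = 6)
C(g, y) = 0 (C(g, y) = 6*(-1 + 1) = 6*0 = 0)
l = -621 (l = -621 + 0 = -621)
(-1453 + l)² = (-1453 - 621)² = (-2074)² = 4301476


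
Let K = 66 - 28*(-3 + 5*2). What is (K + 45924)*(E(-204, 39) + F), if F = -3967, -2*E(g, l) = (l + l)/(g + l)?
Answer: -9990968568/55 ≈ -1.8165e+8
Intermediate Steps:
E(g, l) = -l/(g + l) (E(g, l) = -(l + l)/(2*(g + l)) = -2*l/(2*(g + l)) = -l/(g + l))
K = -130 (K = 66 - 28*(-3 + 10) = 66 - 28*7 = 66 - 196 = -130)
(K + 45924)*(E(-204, 39) + F) = (-130 + 45924)*(-1*39/(-204 + 39) - 3967) = 45794*(-1*39/(-165) - 3967) = 45794*(-1*39*(-1/165) - 3967) = 45794*(13/55 - 3967) = 45794*(-218172/55) = -9990968568/55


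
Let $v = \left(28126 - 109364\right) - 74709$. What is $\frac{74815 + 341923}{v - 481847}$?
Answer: $- \frac{208369}{318897} \approx -0.65341$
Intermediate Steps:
$v = -155947$ ($v = -81238 - 74709 = -155947$)
$\frac{74815 + 341923}{v - 481847} = \frac{74815 + 341923}{-155947 - 481847} = \frac{416738}{-637794} = 416738 \left(- \frac{1}{637794}\right) = - \frac{208369}{318897}$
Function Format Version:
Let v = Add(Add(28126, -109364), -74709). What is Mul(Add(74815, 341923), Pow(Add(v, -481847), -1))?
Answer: Rational(-208369, 318897) ≈ -0.65341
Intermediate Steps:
v = -155947 (v = Add(-81238, -74709) = -155947)
Mul(Add(74815, 341923), Pow(Add(v, -481847), -1)) = Mul(Add(74815, 341923), Pow(Add(-155947, -481847), -1)) = Mul(416738, Pow(-637794, -1)) = Mul(416738, Rational(-1, 637794)) = Rational(-208369, 318897)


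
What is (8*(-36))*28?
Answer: -8064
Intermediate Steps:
(8*(-36))*28 = -288*28 = -8064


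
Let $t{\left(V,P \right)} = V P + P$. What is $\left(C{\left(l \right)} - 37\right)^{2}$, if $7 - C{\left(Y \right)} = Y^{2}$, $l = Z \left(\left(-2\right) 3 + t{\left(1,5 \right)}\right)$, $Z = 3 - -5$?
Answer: $1110916$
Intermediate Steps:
$t{\left(V,P \right)} = P + P V$ ($t{\left(V,P \right)} = P V + P = P + P V$)
$Z = 8$ ($Z = 3 + 5 = 8$)
$l = 32$ ($l = 8 \left(\left(-2\right) 3 + 5 \left(1 + 1\right)\right) = 8 \left(-6 + 5 \cdot 2\right) = 8 \left(-6 + 10\right) = 8 \cdot 4 = 32$)
$C{\left(Y \right)} = 7 - Y^{2}$
$\left(C{\left(l \right)} - 37\right)^{2} = \left(\left(7 - 32^{2}\right) - 37\right)^{2} = \left(\left(7 - 1024\right) - 37\right)^{2} = \left(-1017 - 37\right)^{2} = \left(-1054\right)^{2} = 1110916$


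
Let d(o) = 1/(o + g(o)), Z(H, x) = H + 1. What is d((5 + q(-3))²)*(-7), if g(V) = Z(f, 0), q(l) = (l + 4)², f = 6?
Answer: -7/43 ≈ -0.16279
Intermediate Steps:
q(l) = (4 + l)²
Z(H, x) = 1 + H
g(V) = 7 (g(V) = 1 + 6 = 7)
d(o) = 1/(7 + o) (d(o) = 1/(o + 7) = 1/(7 + o))
d((5 + q(-3))²)*(-7) = -7/(7 + (5 + (4 - 3)²)²) = -7/(7 + (5 + 1²)²) = -7/(7 + (5 + 1)²) = -7/(7 + 6²) = -7/(7 + 36) = -7/43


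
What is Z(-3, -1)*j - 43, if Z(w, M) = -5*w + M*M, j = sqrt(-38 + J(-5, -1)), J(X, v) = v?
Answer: -43 + 16*I*sqrt(39) ≈ -43.0 + 99.92*I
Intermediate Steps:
j = I*sqrt(39) (j = sqrt(-38 - 1) = sqrt(-39) = I*sqrt(39) ≈ 6.245*I)
Z(w, M) = M**2 - 5*w (Z(w, M) = -5*w + M**2 = M**2 - 5*w)
Z(-3, -1)*j - 43 = ((-1)**2 - 5*(-3))*(I*sqrt(39)) - 43 = (1 + 15)*(I*sqrt(39)) - 43 = 16*(I*sqrt(39)) - 43 = 16*I*sqrt(39) - 43 = -43 + 16*I*sqrt(39)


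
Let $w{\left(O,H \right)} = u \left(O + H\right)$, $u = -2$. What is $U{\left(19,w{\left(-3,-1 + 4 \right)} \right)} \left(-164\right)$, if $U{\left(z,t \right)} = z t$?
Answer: $0$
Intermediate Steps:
$w{\left(O,H \right)} = - 2 H - 2 O$ ($w{\left(O,H \right)} = - 2 \left(O + H\right) = - 2 \left(H + O\right) = - 2 H - 2 O$)
$U{\left(z,t \right)} = t z$
$U{\left(19,w{\left(-3,-1 + 4 \right)} \right)} \left(-164\right) = \left(- 2 \left(-1 + 4\right) - -6\right) 19 \left(-164\right) = \left(\left(-2\right) 3 + 6\right) 19 \left(-164\right) = \left(-6 + 6\right) 19 \left(-164\right) = 0 \cdot 19 \left(-164\right) = 0 \left(-164\right) = 0$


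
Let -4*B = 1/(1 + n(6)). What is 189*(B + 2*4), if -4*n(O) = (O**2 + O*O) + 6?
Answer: 112077/74 ≈ 1514.6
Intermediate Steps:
n(O) = -3/2 - O**2/2 (n(O) = -((O**2 + O*O) + 6)/4 = -((O**2 + O**2) + 6)/4 = -(2*O**2 + 6)/4 = -(6 + 2*O**2)/4 = -3/2 - O**2/2)
B = 1/74 (B = -1/(4*(1 + (-3/2 - 1/2*6**2))) = -1/(4*(1 + (-3/2 - 1/2*36))) = -1/(4*(1 + (-3/2 - 18))) = -1/(4*(1 - 39/2)) = -1/(4*(-37/2)) = -1/4*(-2/37) = 1/74 ≈ 0.013514)
189*(B + 2*4) = 189*(1/74 + 2*4) = 189*(1/74 + 8) = 189*(593/74) = 112077/74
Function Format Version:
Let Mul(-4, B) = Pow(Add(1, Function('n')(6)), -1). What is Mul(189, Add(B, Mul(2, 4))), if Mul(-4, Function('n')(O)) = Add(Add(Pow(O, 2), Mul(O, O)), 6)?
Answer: Rational(112077, 74) ≈ 1514.6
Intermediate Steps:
Function('n')(O) = Add(Rational(-3, 2), Mul(Rational(-1, 2), Pow(O, 2))) (Function('n')(O) = Mul(Rational(-1, 4), Add(Add(Pow(O, 2), Mul(O, O)), 6)) = Mul(Rational(-1, 4), Add(Add(Pow(O, 2), Pow(O, 2)), 6)) = Mul(Rational(-1, 4), Add(Mul(2, Pow(O, 2)), 6)) = Mul(Rational(-1, 4), Add(6, Mul(2, Pow(O, 2)))) = Add(Rational(-3, 2), Mul(Rational(-1, 2), Pow(O, 2))))
B = Rational(1, 74) (B = Mul(Rational(-1, 4), Pow(Add(1, Add(Rational(-3, 2), Mul(Rational(-1, 2), Pow(6, 2)))), -1)) = Mul(Rational(-1, 4), Pow(Add(1, Add(Rational(-3, 2), Mul(Rational(-1, 2), 36))), -1)) = Mul(Rational(-1, 4), Pow(Add(1, Add(Rational(-3, 2), -18)), -1)) = Mul(Rational(-1, 4), Pow(Add(1, Rational(-39, 2)), -1)) = Mul(Rational(-1, 4), Pow(Rational(-37, 2), -1)) = Mul(Rational(-1, 4), Rational(-2, 37)) = Rational(1, 74) ≈ 0.013514)
Mul(189, Add(B, Mul(2, 4))) = Mul(189, Add(Rational(1, 74), Mul(2, 4))) = Mul(189, Add(Rational(1, 74), 8)) = Mul(189, Rational(593, 74)) = Rational(112077, 74)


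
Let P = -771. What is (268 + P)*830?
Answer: -417490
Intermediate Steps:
(268 + P)*830 = (268 - 771)*830 = -503*830 = -417490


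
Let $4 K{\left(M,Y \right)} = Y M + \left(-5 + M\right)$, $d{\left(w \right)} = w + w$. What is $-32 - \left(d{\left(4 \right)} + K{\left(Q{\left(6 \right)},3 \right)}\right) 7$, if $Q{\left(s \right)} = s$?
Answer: $- \frac{485}{4} \approx -121.25$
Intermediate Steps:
$d{\left(w \right)} = 2 w$
$K{\left(M,Y \right)} = - \frac{5}{4} + \frac{M}{4} + \frac{M Y}{4}$ ($K{\left(M,Y \right)} = \frac{Y M + \left(-5 + M\right)}{4} = \frac{M Y + \left(-5 + M\right)}{4} = \frac{-5 + M + M Y}{4} = - \frac{5}{4} + \frac{M}{4} + \frac{M Y}{4}$)
$-32 - \left(d{\left(4 \right)} + K{\left(Q{\left(6 \right)},3 \right)}\right) 7 = -32 - \left(2 \cdot 4 + \left(- \frac{5}{4} + \frac{1}{4} \cdot 6 + \frac{1}{4} \cdot 6 \cdot 3\right)\right) 7 = -32 - \left(8 + \left(- \frac{5}{4} + \frac{3}{2} + \frac{9}{2}\right)\right) 7 = -32 - \left(8 + \frac{19}{4}\right) 7 = -32 - \frac{51}{4} \cdot 7 = -32 - \frac{357}{4} = - \frac{485}{4}$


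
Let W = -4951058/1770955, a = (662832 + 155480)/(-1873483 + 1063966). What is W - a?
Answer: -2558771891026/1433618178735 ≈ -1.7848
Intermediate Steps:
a = -818312/809517 (a = 818312/(-809517) = 818312*(-1/809517) = -818312/809517 ≈ -1.0109)
W = -4951058/1770955 (W = -4951058*1/1770955 = -4951058/1770955 ≈ -2.7957)
W - a = -4951058/1770955 - 1*(-818312/809517) = -4951058/1770955 + 818312/809517 = -2558771891026/1433618178735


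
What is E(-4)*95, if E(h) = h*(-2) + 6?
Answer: 1330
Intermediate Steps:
E(h) = 6 - 2*h (E(h) = -2*h + 6 = 6 - 2*h)
E(-4)*95 = (6 - 2*(-4))*95 = (6 + 8)*95 = 14*95 = 1330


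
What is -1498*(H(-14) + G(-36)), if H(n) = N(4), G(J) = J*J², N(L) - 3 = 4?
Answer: 69880202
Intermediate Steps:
N(L) = 7 (N(L) = 3 + 4 = 7)
G(J) = J³
H(n) = 7
-1498*(H(-14) + G(-36)) = -1498*(7 + (-36)³) = -1498*(7 - 46656) = -1498*(-46649) = 69880202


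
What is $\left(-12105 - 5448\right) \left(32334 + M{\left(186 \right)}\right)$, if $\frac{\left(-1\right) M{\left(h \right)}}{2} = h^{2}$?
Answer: $646968474$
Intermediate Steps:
$M{\left(h \right)} = - 2 h^{2}$
$\left(-12105 - 5448\right) \left(32334 + M{\left(186 \right)}\right) = \left(-12105 - 5448\right) \left(32334 - 2 \cdot 186^{2}\right) = - 17553 \left(32334 - 69192\right) = \left(-17553\right) \left(-36858\right) = 646968474$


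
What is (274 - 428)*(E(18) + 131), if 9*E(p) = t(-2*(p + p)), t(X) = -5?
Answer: -180796/9 ≈ -20088.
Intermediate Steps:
E(p) = -5/9 (E(p) = (⅑)*(-5) = -5/9)
(274 - 428)*(E(18) + 131) = (274 - 428)*(-5/9 + 131) = -154*1174/9 = -180796/9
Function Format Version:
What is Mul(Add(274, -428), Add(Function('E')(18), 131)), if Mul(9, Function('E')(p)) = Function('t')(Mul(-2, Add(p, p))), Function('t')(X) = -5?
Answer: Rational(-180796, 9) ≈ -20088.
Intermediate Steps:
Function('E')(p) = Rational(-5, 9) (Function('E')(p) = Mul(Rational(1, 9), -5) = Rational(-5, 9))
Mul(Add(274, -428), Add(Function('E')(18), 131)) = Mul(Add(274, -428), Add(Rational(-5, 9), 131)) = Mul(-154, Rational(1174, 9)) = Rational(-180796, 9)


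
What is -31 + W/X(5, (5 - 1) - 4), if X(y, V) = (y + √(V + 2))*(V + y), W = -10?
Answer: -723/23 + 2*√2/23 ≈ -31.312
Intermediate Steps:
X(y, V) = (V + y)*(y + √(2 + V)) (X(y, V) = (y + √(2 + V))*(V + y) = (V + y)*(y + √(2 + V)))
-31 + W/X(5, (5 - 1) - 4) = -31 - 10/(5² + ((5 - 1) - 4)*5 + ((5 - 1) - 4)*√(2 + ((5 - 1) - 4)) + 5*√(2 + ((5 - 1) - 4))) = -31 - 10/(25 + (4 - 4)*5 + (4 - 4)*√(2 + (4 - 4)) + 5*√(2 + (4 - 4))) = -31 - 10/(25 + 0*5 + 0*√(2 + 0) + 5*√(2 + 0)) = -31 - 10/(25 + 0 + 0*√2 + 5*√2) = -31 - 10/(25 + 0 + 0 + 5*√2) = -31 - 10/(25 + 5*√2)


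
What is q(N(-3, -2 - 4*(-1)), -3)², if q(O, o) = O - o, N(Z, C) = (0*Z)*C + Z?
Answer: 0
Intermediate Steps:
N(Z, C) = Z (N(Z, C) = 0*C + Z = 0 + Z = Z)
q(N(-3, -2 - 4*(-1)), -3)² = (-3 - 1*(-3))² = (-3 + 3)² = 0² = 0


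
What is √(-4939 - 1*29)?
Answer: 6*I*√138 ≈ 70.484*I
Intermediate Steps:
√(-4939 - 1*29) = √(-4939 - 29) = √(-4968) = 6*I*√138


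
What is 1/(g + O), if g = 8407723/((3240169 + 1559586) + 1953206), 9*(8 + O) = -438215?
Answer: -750329/36539004300 ≈ -2.0535e-5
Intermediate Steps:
O = -438287/9 (O = -8 + (1/9)*(-438215) = -8 - 438215/9 = -438287/9 ≈ -48699.)
g = 8407723/6752961 (g = 8407723/(4799755 + 1953206) = 8407723/6752961 ≈ 1.2450)
1/(g + O) = 1/(8407723/6752961 - 438287/9) = 1/(-36539004300/750329) = -750329/36539004300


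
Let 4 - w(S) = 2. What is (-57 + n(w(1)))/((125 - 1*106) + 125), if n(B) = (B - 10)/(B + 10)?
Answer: -173/432 ≈ -0.40046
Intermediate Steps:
w(S) = 2 (w(S) = 4 - 1*2 = 4 - 2 = 2)
n(B) = (-10 + B)/(10 + B)
(-57 + n(w(1)))/((125 - 1*106) + 125) = (-57 + (-10 + 2)/(10 + 2))/((125 - 1*106) + 125) = (-57 - 8/12)/((125 - 106) + 125) = (-57 + (1/12)*(-8))/(19 + 125) = (-57 - ⅔)/144 = -173/3*1/144 = -173/432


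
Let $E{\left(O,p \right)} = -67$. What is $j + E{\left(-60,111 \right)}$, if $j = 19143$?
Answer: $19076$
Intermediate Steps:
$j + E{\left(-60,111 \right)} = 19143 - 67 = 19076$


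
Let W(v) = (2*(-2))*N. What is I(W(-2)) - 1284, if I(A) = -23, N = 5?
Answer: -1307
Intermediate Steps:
W(v) = -20 (W(v) = (2*(-2))*5 = -4*5 = -20)
I(W(-2)) - 1284 = -23 - 1284 = -1307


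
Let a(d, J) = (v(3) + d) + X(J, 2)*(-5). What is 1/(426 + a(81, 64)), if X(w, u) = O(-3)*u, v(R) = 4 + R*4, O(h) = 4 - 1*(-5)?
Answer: 1/433 ≈ 0.0023095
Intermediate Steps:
O(h) = 9 (O(h) = 4 + 5 = 9)
v(R) = 4 + 4*R
X(w, u) = 9*u
a(d, J) = -74 + d (a(d, J) = ((4 + 4*3) + d) + (9*2)*(-5) = ((4 + 12) + d) + 18*(-5) = (16 + d) - 90 = -74 + d)
1/(426 + a(81, 64)) = 1/(426 + (-74 + 81)) = 1/(426 + 7) = 1/433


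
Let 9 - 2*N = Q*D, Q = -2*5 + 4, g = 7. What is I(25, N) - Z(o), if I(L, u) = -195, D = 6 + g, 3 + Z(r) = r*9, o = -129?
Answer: 969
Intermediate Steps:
Z(r) = -3 + 9*r (Z(r) = -3 + r*9 = -3 + 9*r)
Q = -6 (Q = -10 + 4 = -6)
D = 13 (D = 6 + 7 = 13)
N = 87/2 (N = 9/2 - (-3)*13 = 9/2 - ½*(-78) = 9/2 + 39 = 87/2 ≈ 43.500)
I(25, N) - Z(o) = -195 - (-3 + 9*(-129)) = -195 - (-3 - 1161) = -195 - 1*(-1164) = -195 + 1164 = 969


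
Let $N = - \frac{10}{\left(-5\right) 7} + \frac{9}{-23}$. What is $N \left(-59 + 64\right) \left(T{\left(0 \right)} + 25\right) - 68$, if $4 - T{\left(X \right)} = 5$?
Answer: $- \frac{12988}{161} \approx -80.671$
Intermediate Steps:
$T{\left(X \right)} = -1$ ($T{\left(X \right)} = 4 - 5 = -1$)
$N = - \frac{17}{161}$ ($N = - \frac{10}{-35} + 9 \left(- \frac{1}{23}\right) = \left(-10\right) \left(- \frac{1}{35}\right) - \frac{9}{23} = \frac{2}{7} - \frac{9}{23} = - \frac{17}{161} \approx -0.10559$)
$N \left(-59 + 64\right) \left(T{\left(0 \right)} + 25\right) - 68 = - \frac{17 \left(-59 + 64\right) \left(-1 + 25\right)}{161} - 68 = - \frac{17 \cdot 5 \cdot 24}{161} - 68 = \left(- \frac{17}{161}\right) 120 - 68 = - \frac{2040}{161} - 68 = - \frac{12988}{161}$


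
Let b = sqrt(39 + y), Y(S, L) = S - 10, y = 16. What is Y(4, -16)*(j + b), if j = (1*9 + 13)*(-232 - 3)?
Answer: 31020 - 6*sqrt(55) ≈ 30976.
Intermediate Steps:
Y(S, L) = -10 + S
b = sqrt(55) (b = sqrt(39 + 16) = sqrt(55) ≈ 7.4162)
j = -5170 (j = (9 + 13)*(-235) = 22*(-235) = -5170)
Y(4, -16)*(j + b) = (-10 + 4)*(-5170 + sqrt(55)) = -6*(-5170 + sqrt(55)) = 31020 - 6*sqrt(55)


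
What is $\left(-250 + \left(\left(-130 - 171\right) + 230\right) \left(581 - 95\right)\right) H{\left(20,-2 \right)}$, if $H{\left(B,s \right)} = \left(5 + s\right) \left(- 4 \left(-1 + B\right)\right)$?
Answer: $7924368$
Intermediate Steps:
$H{\left(B,s \right)} = \left(4 - 4 B\right) \left(5 + s\right)$ ($H{\left(B,s \right)} = \left(5 + s\right) \left(4 - 4 B\right) = \left(4 - 4 B\right) \left(5 + s\right)$)
$\left(-250 + \left(\left(-130 - 171\right) + 230\right) \left(581 - 95\right)\right) H{\left(20,-2 \right)} = \left(-250 + \left(\left(-130 - 171\right) + 230\right) \left(581 - 95\right)\right) \left(20 - 400 + 4 \left(-2\right) - 80 \left(-2\right)\right) = \left(-250 + \left(-301 + 230\right) 486\right) \left(20 - 400 - 8 + 160\right) = \left(-250 - 34506\right) \left(-228\right) = \left(-34756\right) \left(-228\right) = 7924368$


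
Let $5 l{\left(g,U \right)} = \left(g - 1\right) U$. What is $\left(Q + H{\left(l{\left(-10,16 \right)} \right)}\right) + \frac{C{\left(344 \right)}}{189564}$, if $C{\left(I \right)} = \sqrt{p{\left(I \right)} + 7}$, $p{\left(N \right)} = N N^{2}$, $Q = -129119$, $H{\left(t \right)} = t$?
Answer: $- \frac{645771}{5} + \frac{\sqrt{40707591}}{189564} \approx -1.2915 \cdot 10^{5}$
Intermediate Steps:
$l{\left(g,U \right)} = \frac{U \left(-1 + g\right)}{5}$ ($l{\left(g,U \right)} = \frac{\left(g - 1\right) U}{5} = \frac{\left(-1 + g\right) U}{5} = \frac{U \left(-1 + g\right)}{5}$)
$p{\left(N \right)} = N^{3}$
$C{\left(I \right)} = \sqrt{7 + I^{3}}$ ($C{\left(I \right)} = \sqrt{I^{3} + 7} = \sqrt{7 + I^{3}}$)
$\left(Q + H{\left(l{\left(-10,16 \right)} \right)}\right) + \frac{C{\left(344 \right)}}{189564} = \left(-129119 + \frac{1}{5} \cdot 16 \left(-1 - 10\right)\right) + \frac{\sqrt{7 + 344^{3}}}{189564} = \left(-129119 + \frac{1}{5} \cdot 16 \left(-11\right)\right) + \sqrt{7 + 40707584} \cdot \frac{1}{189564} = \left(-129119 - \frac{176}{5}\right) + \sqrt{40707591} \cdot \frac{1}{189564} = - \frac{645771}{5} + \frac{\sqrt{40707591}}{189564}$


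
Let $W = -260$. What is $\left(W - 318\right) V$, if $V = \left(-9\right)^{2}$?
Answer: $-46818$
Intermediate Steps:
$V = 81$
$\left(W - 318\right) V = \left(-260 - 318\right) 81 = \left(-578\right) 81 = -46818$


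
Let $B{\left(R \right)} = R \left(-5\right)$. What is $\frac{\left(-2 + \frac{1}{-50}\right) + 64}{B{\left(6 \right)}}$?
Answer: $- \frac{1033}{500} \approx -2.066$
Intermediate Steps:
$B{\left(R \right)} = - 5 R$
$\frac{\left(-2 + \frac{1}{-50}\right) + 64}{B{\left(6 \right)}} = \frac{\left(-2 + \frac{1}{-50}\right) + 64}{\left(-5\right) 6} = \frac{\left(-2 - \frac{1}{50}\right) + 64}{-30} = - \frac{- \frac{101}{50} + 64}{30} = \left(- \frac{1}{30}\right) \frac{3099}{50} = - \frac{1033}{500}$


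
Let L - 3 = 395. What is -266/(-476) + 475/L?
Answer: 5928/3383 ≈ 1.7523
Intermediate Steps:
L = 398 (L = 3 + 395 = 398)
-266/(-476) + 475/L = -266/(-476) + 475/398 = -266*(-1/476) + 475*(1/398) = 19/34 + 475/398 = 5928/3383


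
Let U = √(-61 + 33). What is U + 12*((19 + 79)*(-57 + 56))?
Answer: -1176 + 2*I*√7 ≈ -1176.0 + 5.2915*I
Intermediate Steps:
U = 2*I*√7 (U = √(-28) = 2*I*√7 ≈ 5.2915*I)
U + 12*((19 + 79)*(-57 + 56)) = 2*I*√7 + 12*((19 + 79)*(-57 + 56)) = 2*I*√7 + 12*(98*(-1)) = 2*I*√7 + 12*(-98) = 2*I*√7 - 1176 = -1176 + 2*I*√7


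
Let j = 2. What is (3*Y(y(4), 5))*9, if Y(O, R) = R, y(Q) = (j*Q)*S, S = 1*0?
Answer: 135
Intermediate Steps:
S = 0
y(Q) = 0 (y(Q) = (2*Q)*0 = 0)
(3*Y(y(4), 5))*9 = (3*5)*9 = 15*9 = 135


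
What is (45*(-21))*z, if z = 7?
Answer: -6615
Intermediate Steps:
(45*(-21))*z = (45*(-21))*7 = -945*7 = -6615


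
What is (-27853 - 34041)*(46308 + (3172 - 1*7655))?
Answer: -2588716550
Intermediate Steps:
(-27853 - 34041)*(46308 + (3172 - 1*7655)) = -61894*(46308 + (3172 - 7655)) = -61894*(46308 - 4483) = -61894*41825 = -2588716550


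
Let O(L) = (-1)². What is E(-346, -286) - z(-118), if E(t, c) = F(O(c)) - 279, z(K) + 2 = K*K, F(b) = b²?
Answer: -14200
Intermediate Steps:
O(L) = 1
z(K) = -2 + K² (z(K) = -2 + K*K = -2 + K²)
E(t, c) = -278 (E(t, c) = 1² - 279 = 1 - 279 = -278)
E(-346, -286) - z(-118) = -278 - (-2 + (-118)²) = -278 - (-2 + 13924) = -278 - 1*13922 = -278 - 13922 = -14200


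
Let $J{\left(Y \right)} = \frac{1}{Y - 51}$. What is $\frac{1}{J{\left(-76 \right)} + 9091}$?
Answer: $\frac{127}{1154556} \approx 0.00011$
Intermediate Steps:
$J{\left(Y \right)} = \frac{1}{-51 + Y}$
$\frac{1}{J{\left(-76 \right)} + 9091} = \frac{1}{\frac{1}{-51 - 76} + 9091} = \frac{1}{\frac{1}{-127} + 9091} = \frac{1}{- \frac{1}{127} + 9091} = \frac{1}{\frac{1154556}{127}} = \frac{127}{1154556}$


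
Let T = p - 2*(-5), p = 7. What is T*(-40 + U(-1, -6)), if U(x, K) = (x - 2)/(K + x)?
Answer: -4709/7 ≈ -672.71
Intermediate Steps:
U(x, K) = (-2 + x)/(K + x)
T = 17 (T = 7 - 2*(-5) = 7 + 10 = 17)
T*(-40 + U(-1, -6)) = 17*(-40 + (-2 - 1)/(-6 - 1)) = 17*(-40 - 3/(-7)) = 17*(-40 - 1/7*(-3)) = 17*(-40 + 3/7) = 17*(-277/7) = -4709/7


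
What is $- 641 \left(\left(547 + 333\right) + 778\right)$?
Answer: $-1062778$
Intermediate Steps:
$- 641 \left(\left(547 + 333\right) + 778\right) = - 641 \left(880 + 778\right) = \left(-641\right) 1658 = -1062778$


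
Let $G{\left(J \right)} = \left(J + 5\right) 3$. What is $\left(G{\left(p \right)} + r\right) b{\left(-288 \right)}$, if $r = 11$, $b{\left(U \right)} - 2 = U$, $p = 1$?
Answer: $-8294$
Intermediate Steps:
$b{\left(U \right)} = 2 + U$
$G{\left(J \right)} = 15 + 3 J$ ($G{\left(J \right)} = \left(5 + J\right) 3 = 15 + 3 J$)
$\left(G{\left(p \right)} + r\right) b{\left(-288 \right)} = \left(\left(15 + 3 \cdot 1\right) + 11\right) \left(2 - 288\right) = \left(\left(15 + 3\right) + 11\right) \left(-286\right) = \left(18 + 11\right) \left(-286\right) = 29 \left(-286\right) = -8294$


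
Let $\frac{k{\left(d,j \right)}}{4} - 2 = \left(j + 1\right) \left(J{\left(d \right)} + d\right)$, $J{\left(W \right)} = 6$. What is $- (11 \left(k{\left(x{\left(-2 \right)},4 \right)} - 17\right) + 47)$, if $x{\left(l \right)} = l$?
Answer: $-828$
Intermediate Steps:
$k{\left(d,j \right)} = 8 + 4 \left(1 + j\right) \left(6 + d\right)$ ($k{\left(d,j \right)} = 8 + 4 \left(j + 1\right) \left(6 + d\right) = 8 + 4 \left(1 + j\right) \left(6 + d\right)$)
$- (11 \left(k{\left(x{\left(-2 \right)},4 \right)} - 17\right) + 47) = - (11 \left(\left(32 + 4 \left(-2\right) + 24 \cdot 4 + 4 \left(-2\right) 4\right) - 17\right) + 47) = - (11 \left(\left(32 - 8 + 96 - 32\right) - 17\right) + 47) = - (11 \left(88 - 17\right) + 47) = - (11 \cdot 71 + 47) = - (781 + 47) = \left(-1\right) 828 = -828$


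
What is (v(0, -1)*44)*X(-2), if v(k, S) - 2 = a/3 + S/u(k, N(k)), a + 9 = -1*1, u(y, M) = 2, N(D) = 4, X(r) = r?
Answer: 484/3 ≈ 161.33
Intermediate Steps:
a = -10 (a = -9 - 1*1 = -9 - 1 = -10)
v(k, S) = -4/3 + S/2 (v(k, S) = 2 + (-10/3 + S/2) = -4/3 + S/2)
(v(0, -1)*44)*X(-2) = ((-4/3 + (½)*(-1))*44)*(-2) = ((-4/3 - ½)*44)*(-2) = -11/6*44*(-2) = -242/3*(-2) = 484/3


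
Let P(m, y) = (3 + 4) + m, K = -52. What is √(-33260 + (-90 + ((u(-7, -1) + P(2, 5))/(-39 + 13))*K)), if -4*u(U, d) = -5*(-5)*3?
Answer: I*√133478/2 ≈ 182.67*I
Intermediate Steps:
u(U, d) = -75/4 (u(U, d) = -(-5*(-5))*3/4 = -25*3/4 = -¼*75 = -75/4)
P(m, y) = 7 + m
√(-33260 + (-90 + ((u(-7, -1) + P(2, 5))/(-39 + 13))*K)) = √(-33260 + (-90 + ((-75/4 + (7 + 2))/(-39 + 13))*(-52))) = √(-33260 + (-90 + ((-75/4 + 9)/(-26))*(-52))) = √(-33260 + (-90 - 39/4*(-1/26)*(-52))) = √(-33260 + (-90 + (3/8)*(-52))) = √(-33260 + (-90 - 39/2)) = √(-33260 - 219/2) = √(-66739/2) = I*√133478/2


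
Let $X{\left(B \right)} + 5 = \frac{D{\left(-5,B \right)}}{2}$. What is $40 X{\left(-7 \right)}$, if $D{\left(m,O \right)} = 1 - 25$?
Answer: $-680$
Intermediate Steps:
$D{\left(m,O \right)} = -24$ ($D{\left(m,O \right)} = 1 - 25 = -24$)
$X{\left(B \right)} = -17$ ($X{\left(B \right)} = -5 - \frac{24}{2} = -5 - 12 = -17$)
$40 X{\left(-7 \right)} = 40 \left(-17\right) = -680$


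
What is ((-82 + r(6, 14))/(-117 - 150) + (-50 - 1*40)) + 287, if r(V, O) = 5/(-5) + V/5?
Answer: 263404/1335 ≈ 197.31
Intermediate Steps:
r(V, O) = -1 + V/5 (r(V, O) = 5*(-⅕) + V*(⅕) = -1 + V/5)
((-82 + r(6, 14))/(-117 - 150) + (-50 - 1*40)) + 287 = ((-82 + (-1 + (⅕)*6))/(-117 - 150) + (-50 - 1*40)) + 287 = ((-82 + (-1 + 6/5))/(-267) + (-50 - 40)) + 287 = ((-82 + ⅕)*(-1/267) - 90) + 287 = (-409/5*(-1/267) - 90) + 287 = (409/1335 - 90) + 287 = -119741/1335 + 287 = 263404/1335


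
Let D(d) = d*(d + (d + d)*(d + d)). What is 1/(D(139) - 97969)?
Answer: 1/10663828 ≈ 9.3775e-8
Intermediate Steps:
D(d) = d*(d + 4*d²) (D(d) = d*(d + (2*d)*(2*d)) = d*(d + 4*d²))
1/(D(139) - 97969) = 1/(139²*(1 + 4*139) - 97969) = 1/(19321*(1 + 556) - 97969) = 1/(19321*557 - 97969) = 1/(10761797 - 97969) = 1/10663828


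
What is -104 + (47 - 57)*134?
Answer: -1444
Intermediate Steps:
-104 + (47 - 57)*134 = -104 - 10*134 = -104 - 1340 = -1444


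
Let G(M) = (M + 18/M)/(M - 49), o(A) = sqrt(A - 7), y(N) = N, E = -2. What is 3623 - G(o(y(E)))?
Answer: 8731439/2410 - 147*I/2410 ≈ 3623.0 - 0.060996*I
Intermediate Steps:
o(A) = sqrt(-7 + A)
G(M) = (M + 18/M)/(-49 + M)
3623 - G(o(y(E))) = 3623 - (18 + (sqrt(-7 - 2))**2)/((sqrt(-7 - 2))*(-49 + sqrt(-7 - 2))) = 3623 - (18 + (sqrt(-9))**2)/((sqrt(-9))*(-49 + sqrt(-9))) = 3623 - (18 + (3*I)**2)/((3*I)*(-49 + 3*I)) = 3623 - (-I/3)*(-49 - 3*I)/2410*(18 - 9) = 3623 - (-I/3)*(-49 - 3*I)/2410*9 = 3623 - (-3)*I*(-49 - 3*I)/2410 = 3623 + 3*I*(-49 - 3*I)/2410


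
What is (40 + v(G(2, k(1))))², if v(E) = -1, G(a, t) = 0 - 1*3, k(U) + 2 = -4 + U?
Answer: 1521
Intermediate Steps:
k(U) = -6 + U (k(U) = -2 + (-4 + U) = -6 + U)
G(a, t) = -3 (G(a, t) = 0 - 3 = -3)
(40 + v(G(2, k(1))))² = (40 - 1)² = 39² = 1521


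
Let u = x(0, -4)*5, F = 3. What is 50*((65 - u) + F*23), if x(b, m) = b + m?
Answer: 7700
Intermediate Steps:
u = -20 (u = (0 - 4)*5 = -4*5 = -20)
50*((65 - u) + F*23) = 50*((65 - 1*(-20)) + 3*23) = 50*((65 + 20) + 69) = 50*(85 + 69) = 50*154 = 7700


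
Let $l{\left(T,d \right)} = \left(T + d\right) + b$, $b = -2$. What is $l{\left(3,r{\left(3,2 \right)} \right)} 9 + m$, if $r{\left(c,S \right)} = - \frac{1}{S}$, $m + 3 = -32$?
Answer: $- \frac{61}{2} \approx -30.5$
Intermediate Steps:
$m = -35$ ($m = -3 - 32 = -35$)
$l{\left(T,d \right)} = -2 + T + d$ ($l{\left(T,d \right)} = \left(T + d\right) - 2 = -2 + T + d$)
$l{\left(3,r{\left(3,2 \right)} \right)} 9 + m = \left(-2 + 3 - \frac{1}{2}\right) 9 - 35 = \frac{1}{2} \cdot 9 - 35 = \frac{9}{2} - 35 = - \frac{61}{2}$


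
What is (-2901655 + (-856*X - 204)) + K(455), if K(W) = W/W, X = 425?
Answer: -3265658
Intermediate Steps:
K(W) = 1
(-2901655 + (-856*X - 204)) + K(455) = (-2901655 + (-856*425 - 204)) + 1 = (-2901655 + (-363800 - 204)) + 1 = (-2901655 - 364004) + 1 = -3265659 + 1 = -3265658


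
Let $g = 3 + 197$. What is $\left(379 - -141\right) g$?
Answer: $104000$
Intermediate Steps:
$g = 200$
$\left(379 - -141\right) g = \left(379 - -141\right) 200 = \left(379 + 141\right) 200 = 520 \cdot 200 = 104000$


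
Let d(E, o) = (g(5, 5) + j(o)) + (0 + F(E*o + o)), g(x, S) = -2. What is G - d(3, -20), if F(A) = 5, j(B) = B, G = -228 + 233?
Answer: 22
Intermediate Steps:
G = 5
d(E, o) = 3 + o (d(E, o) = (-2 + o) + (0 + 5) = (-2 + o) + 5 = 3 + o)
G - d(3, -20) = 5 - (3 - 20) = 5 - 1*(-17) = 5 + 17 = 22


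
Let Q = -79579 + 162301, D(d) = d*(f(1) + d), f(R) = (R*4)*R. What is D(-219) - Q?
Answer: -35637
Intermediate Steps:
f(R) = 4*R² (f(R) = (4*R)*R = 4*R²)
D(d) = d*(4 + d) (D(d) = d*(4*1² + d) = d*(4*1 + d) = d*(4 + d))
Q = 82722
D(-219) - Q = -219*(4 - 219) - 1*82722 = -219*(-215) - 82722 = 47085 - 82722 = -35637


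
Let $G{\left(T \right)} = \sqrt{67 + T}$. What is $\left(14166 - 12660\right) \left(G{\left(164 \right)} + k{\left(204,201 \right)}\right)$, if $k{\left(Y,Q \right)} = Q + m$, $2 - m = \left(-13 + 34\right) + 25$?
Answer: $236442 + 1506 \sqrt{231} \approx 2.5933 \cdot 10^{5}$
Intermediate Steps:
$m = -44$ ($m = 2 - \left(\left(-13 + 34\right) + 25\right) = 2 - \left(21 + 25\right) = 2 - 46 = -44$)
$k{\left(Y,Q \right)} = -44 + Q$ ($k{\left(Y,Q \right)} = Q - 44 = -44 + Q$)
$\left(14166 - 12660\right) \left(G{\left(164 \right)} + k{\left(204,201 \right)}\right) = \left(14166 - 12660\right) \left(\sqrt{67 + 164} + \left(-44 + 201\right)\right) = 1506 \left(\sqrt{231} + 157\right) = 1506 \left(157 + \sqrt{231}\right) = 236442 + 1506 \sqrt{231}$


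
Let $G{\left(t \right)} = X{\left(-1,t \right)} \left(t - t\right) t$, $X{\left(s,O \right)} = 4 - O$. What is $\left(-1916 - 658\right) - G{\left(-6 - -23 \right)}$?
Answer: $-2574$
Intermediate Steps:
$G{\left(t \right)} = 0$ ($G{\left(t \right)} = \left(4 - t\right) \left(t - t\right) t = \left(4 - t\right) 0 t = 0 t = 0$)
$\left(-1916 - 658\right) - G{\left(-6 - -23 \right)} = \left(-1916 - 658\right) - 0 = \left(-1916 - 658\right) + 0 = -2574 + 0 = -2574$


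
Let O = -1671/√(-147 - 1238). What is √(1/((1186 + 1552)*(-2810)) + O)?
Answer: √(-107804245 + 1000696319700060*I*√1385)/28799690 ≈ 4.7382 + 4.7382*I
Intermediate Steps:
O = 1671*I*√1385/1385 (O = -1671*(-I*√1385/1385) = -(-1671)*I*√1385/1385 = 1671*I*√1385/1385 ≈ 44.901*I)
√(1/((1186 + 1552)*(-2810)) + O) = √(1/((1186 + 1552)*(-2810)) + 1671*I*√1385/1385) = √(-1/2810/2738 + 1671*I*√1385/1385) = √((1/2738)*(-1/2810) + 1671*I*√1385/1385) = √(-1/7693780 + 1671*I*√1385/1385)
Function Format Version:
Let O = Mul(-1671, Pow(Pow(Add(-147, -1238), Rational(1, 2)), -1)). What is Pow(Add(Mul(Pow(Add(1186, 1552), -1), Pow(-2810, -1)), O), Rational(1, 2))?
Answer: Mul(Rational(1, 28799690), Pow(Add(-107804245, Mul(1000696319700060, I, Pow(1385, Rational(1, 2)))), Rational(1, 2))) ≈ Add(4.7382, Mul(4.7382, I))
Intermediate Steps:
O = Mul(Rational(1671, 1385), I, Pow(1385, Rational(1, 2))) (O = Mul(-1671, Pow(Pow(-1385, Rational(1, 2)), -1)) = Mul(-1671, Pow(Mul(I, Pow(1385, Rational(1, 2))), -1)) = Mul(-1671, Mul(Rational(-1, 1385), I, Pow(1385, Rational(1, 2)))) = Mul(Rational(1671, 1385), I, Pow(1385, Rational(1, 2))) ≈ Mul(44.901, I))
Pow(Add(Mul(Pow(Add(1186, 1552), -1), Pow(-2810, -1)), O), Rational(1, 2)) = Pow(Add(Mul(Pow(Add(1186, 1552), -1), Pow(-2810, -1)), Mul(Rational(1671, 1385), I, Pow(1385, Rational(1, 2)))), Rational(1, 2)) = Pow(Add(Mul(Pow(2738, -1), Rational(-1, 2810)), Mul(Rational(1671, 1385), I, Pow(1385, Rational(1, 2)))), Rational(1, 2)) = Pow(Add(Mul(Rational(1, 2738), Rational(-1, 2810)), Mul(Rational(1671, 1385), I, Pow(1385, Rational(1, 2)))), Rational(1, 2)) = Pow(Add(Rational(-1, 7693780), Mul(Rational(1671, 1385), I, Pow(1385, Rational(1, 2)))), Rational(1, 2))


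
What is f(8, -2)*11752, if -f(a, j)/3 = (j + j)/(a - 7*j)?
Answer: 70512/11 ≈ 6410.2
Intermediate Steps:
f(a, j) = -6*j/(a - 7*j) (f(a, j) = -3*(j + j)/(a - 7*j) = -3*2*j/(a - 7*j) = -6*j/(a - 7*j))
f(8, -2)*11752 = -6*(-2)/(8 - 7*(-2))*11752 = -6*(-2)/(8 + 14)*11752 = -6*(-2)/22*11752 = -6*(-2)*1/22*11752 = (6/11)*11752 = 70512/11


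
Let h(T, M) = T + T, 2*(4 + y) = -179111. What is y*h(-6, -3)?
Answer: 1074714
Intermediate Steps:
y = -179119/2 (y = -4 + (½)*(-179111) = -4 - 179111/2 = -179119/2 ≈ -89560.)
h(T, M) = 2*T
y*h(-6, -3) = -179119*(-6) = -179119/2*(-12) = 1074714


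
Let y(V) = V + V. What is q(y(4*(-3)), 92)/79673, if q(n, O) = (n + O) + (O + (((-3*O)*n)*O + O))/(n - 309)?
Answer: -586948/26531109 ≈ -0.022123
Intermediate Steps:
y(V) = 2*V
q(n, O) = O + n + (2*O - 3*n*O²)/(-309 + n) (q(n, O) = (O + n) + (O + ((-3*O*n)*O + O))/(-309 + n) = (O + n) + (O + (-3*n*O² + O))/(-309 + n) = (O + n) + (O + (O - 3*n*O²))/(-309 + n) = (O + n) + (2*O - 3*n*O²)/(-309 + n) = O + n + (2*O - 3*n*O²)/(-309 + n))
q(y(4*(-3)), 92)/79673 = (((2*(4*(-3)))² - 618*4*(-3) - 307*92 + 92*(2*(4*(-3))) - 3*2*(4*(-3))*92²)/(-309 + 2*(4*(-3))))/79673 = (((2*(-12))² - 618*(-12) - 28244 + 92*(2*(-12)) - 3*2*(-12)*8464)/(-309 + 2*(-12)))*(1/79673) = (((-24)² - 309*(-24) - 28244 + 92*(-24) - 3*(-24)*8464)/(-309 - 24))*(1/79673) = ((576 + 7416 - 28244 - 2208 + 609408)/(-333))*(1/79673) = -1/333*586948*(1/79673) = -586948/333*1/79673 = -586948/26531109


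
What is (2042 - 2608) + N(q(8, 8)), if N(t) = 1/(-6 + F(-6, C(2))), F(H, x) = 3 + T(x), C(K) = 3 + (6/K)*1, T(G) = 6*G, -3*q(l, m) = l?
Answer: -18677/33 ≈ -565.97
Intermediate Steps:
q(l, m) = -l/3
C(K) = 3 + 6/K
F(H, x) = 3 + 6*x
N(t) = 1/33 (N(t) = 1/(-6 + (3 + 6*(3 + 6/2))) = 1/(-6 + (3 + 6*(3 + 6*(½)))) = 1/(-6 + (3 + 6*(3 + 3))) = 1/(-6 + (3 + 6*6)) = 1/(-6 + (3 + 36)) = 1/(-6 + 39) = 1/33)
(2042 - 2608) + N(q(8, 8)) = (2042 - 2608) + 1/33 = -566 + 1/33 = -18677/33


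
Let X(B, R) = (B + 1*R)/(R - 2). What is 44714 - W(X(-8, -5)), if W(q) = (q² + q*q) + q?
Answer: 2190557/49 ≈ 44705.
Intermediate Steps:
X(B, R) = (B + R)/(-2 + R)
W(q) = q + 2*q² (W(q) = (q² + q²) + q = 2*q² + q = q + 2*q²)
44714 - W(X(-8, -5)) = 44714 - (-8 - 5)/(-2 - 5)*(1 + 2*((-8 - 5)/(-2 - 5))) = 44714 - -13/(-7)*(1 + 2*(-13/(-7))) = 44714 - (-⅐*(-13))*(1 + 2*(-⅐*(-13))) = 44714 - 13*(1 + 2*(13/7))/7 = 44714 - 13*(1 + 26/7)/7 = 44714 - 13*33/(7*7) = 44714 - 1*429/49 = 44714 - 429/49 = 2190557/49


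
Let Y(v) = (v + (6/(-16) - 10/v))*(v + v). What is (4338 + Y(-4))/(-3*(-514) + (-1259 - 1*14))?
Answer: 4353/269 ≈ 16.182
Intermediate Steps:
Y(v) = 2*v*(-3/8 + v - 10/v) (Y(v) = (v + (6*(-1/16) - 10/v))*(2*v) = (v + (-3/8 - 10/v))*(2*v) = (-3/8 + v - 10/v)*(2*v) = 2*v*(-3/8 + v - 10/v))
(4338 + Y(-4))/(-3*(-514) + (-1259 - 1*14)) = (4338 + (-20 + 2*(-4)**2 - 3/4*(-4)))/(-3*(-514) + (-1259 - 1*14)) = (4338 + (-20 + 2*16 + 3))/(1542 + (-1259 - 14)) = (4338 + (-20 + 32 + 3))/(1542 - 1273) = (4338 + 15)/269 = 4353*(1/269) = 4353/269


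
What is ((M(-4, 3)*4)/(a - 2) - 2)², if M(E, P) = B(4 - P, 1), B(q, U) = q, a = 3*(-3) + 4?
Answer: 324/49 ≈ 6.6122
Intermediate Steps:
a = -5 (a = -9 + 4 = -5)
M(E, P) = 4 - P
((M(-4, 3)*4)/(a - 2) - 2)² = (((4 - 1*3)*4)/(-5 - 2) - 2)² = (((4 - 3)*4)/(-7) - 2)² = ((1*4)*(-⅐) - 2)² = (4*(-⅐) - 2)² = (-4/7 - 2)² = (-18/7)² = 324/49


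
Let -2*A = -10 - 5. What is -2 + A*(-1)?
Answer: -19/2 ≈ -9.5000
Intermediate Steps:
A = 15/2 (A = -(-10 - 5)/2 = -1/2*(-15) = 15/2 ≈ 7.5000)
-2 + A*(-1) = -2 + (15/2)*(-1) = -2 - 15/2 = -19/2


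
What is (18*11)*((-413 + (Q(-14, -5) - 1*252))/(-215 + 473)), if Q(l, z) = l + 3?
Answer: -22308/43 ≈ -518.79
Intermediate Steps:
Q(l, z) = 3 + l
(18*11)*((-413 + (Q(-14, -5) - 1*252))/(-215 + 473)) = (18*11)*((-413 + ((3 - 14) - 1*252))/(-215 + 473)) = 198*((-413 + (-11 - 252))/258) = 198*((-413 - 263)*(1/258)) = 198*(-676*1/258) = 198*(-338/129) = -22308/43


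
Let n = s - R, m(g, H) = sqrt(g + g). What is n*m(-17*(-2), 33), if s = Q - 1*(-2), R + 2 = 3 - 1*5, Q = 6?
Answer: 24*sqrt(17) ≈ 98.955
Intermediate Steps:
R = -4 (R = -2 + (3 - 1*5) = -2 + (3 - 5) = -2 - 2 = -4)
s = 8 (s = 6 - 1*(-2) = 6 + 2 = 8)
m(g, H) = sqrt(2)*sqrt(g) (m(g, H) = sqrt(2*g) = sqrt(2)*sqrt(g))
n = 12 (n = 8 - 1*(-4) = 8 + 4 = 12)
n*m(-17*(-2), 33) = 12*(sqrt(2)*sqrt(-17*(-2))) = 12*(sqrt(2)*sqrt(34)) = 12*(2*sqrt(17)) = 24*sqrt(17)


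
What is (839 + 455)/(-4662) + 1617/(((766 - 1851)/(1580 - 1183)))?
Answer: -213869302/361305 ≈ -591.94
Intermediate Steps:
(839 + 455)/(-4662) + 1617/(((766 - 1851)/(1580 - 1183))) = 1294*(-1/4662) + 1617/((-1085/397)) = -647/2331 + 1617/((-1085*1/397)) = -647/2331 + 1617/(-1085/397) = -647/2331 + 1617*(-397/1085) = -647/2331 - 91707/155 = -213869302/361305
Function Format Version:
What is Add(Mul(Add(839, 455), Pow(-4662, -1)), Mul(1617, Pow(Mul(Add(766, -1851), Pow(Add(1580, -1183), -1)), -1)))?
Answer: Rational(-213869302, 361305) ≈ -591.94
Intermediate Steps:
Add(Mul(Add(839, 455), Pow(-4662, -1)), Mul(1617, Pow(Mul(Add(766, -1851), Pow(Add(1580, -1183), -1)), -1))) = Add(Mul(1294, Rational(-1, 4662)), Mul(1617, Pow(Mul(-1085, Pow(397, -1)), -1))) = Add(Rational(-647, 2331), Mul(1617, Pow(Mul(-1085, Rational(1, 397)), -1))) = Add(Rational(-647, 2331), Mul(1617, Pow(Rational(-1085, 397), -1))) = Add(Rational(-647, 2331), Mul(1617, Rational(-397, 1085))) = Add(Rational(-647, 2331), Rational(-91707, 155)) = Rational(-213869302, 361305)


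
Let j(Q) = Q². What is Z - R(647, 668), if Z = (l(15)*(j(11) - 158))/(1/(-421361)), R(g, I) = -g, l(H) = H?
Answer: 233856002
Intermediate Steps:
Z = 233855355 (Z = (15*(11² - 158))/(1/(-421361)) = (15*(121 - 158))/(-1/421361) = (15*(-37))*(-421361) = -555*(-421361) = 233855355)
Z - R(647, 668) = 233855355 - (-1)*647 = 233855355 - 1*(-647) = 233855355 + 647 = 233856002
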